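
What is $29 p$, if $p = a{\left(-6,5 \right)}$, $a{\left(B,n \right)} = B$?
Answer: $-174$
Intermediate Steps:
$p = -6$
$29 p = 29 \left(-6\right) = -174$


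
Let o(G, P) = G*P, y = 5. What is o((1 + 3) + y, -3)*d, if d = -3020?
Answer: 81540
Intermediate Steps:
o((1 + 3) + y, -3)*d = (((1 + 3) + 5)*(-3))*(-3020) = ((4 + 5)*(-3))*(-3020) = (9*(-3))*(-3020) = -27*(-3020) = 81540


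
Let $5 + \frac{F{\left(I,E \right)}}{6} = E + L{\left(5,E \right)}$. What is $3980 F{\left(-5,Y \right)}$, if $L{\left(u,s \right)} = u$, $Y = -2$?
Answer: $-47760$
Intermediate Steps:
$F{\left(I,E \right)} = 6 E$ ($F{\left(I,E \right)} = -30 + 6 \left(E + 5\right) = -30 + 6 \left(5 + E\right) = -30 + \left(30 + 6 E\right) = 6 E$)
$3980 F{\left(-5,Y \right)} = 3980 \cdot 6 \left(-2\right) = 3980 \left(-12\right) = -47760$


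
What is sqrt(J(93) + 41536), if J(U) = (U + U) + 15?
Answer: sqrt(41737) ≈ 204.30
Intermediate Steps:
J(U) = 15 + 2*U (J(U) = 2*U + 15 = 15 + 2*U)
sqrt(J(93) + 41536) = sqrt((15 + 2*93) + 41536) = sqrt((15 + 186) + 41536) = sqrt(201 + 41536) = sqrt(41737)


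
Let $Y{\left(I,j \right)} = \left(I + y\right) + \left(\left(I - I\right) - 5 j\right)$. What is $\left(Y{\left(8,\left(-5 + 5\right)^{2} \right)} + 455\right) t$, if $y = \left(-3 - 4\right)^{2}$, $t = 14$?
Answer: $7168$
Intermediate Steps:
$y = 49$ ($y = \left(-7\right)^{2} = 49$)
$Y{\left(I,j \right)} = 49 + I - 5 j$ ($Y{\left(I,j \right)} = \left(I + 49\right) + \left(\left(I - I\right) - 5 j\right) = \left(49 + I\right) + \left(0 - 5 j\right) = \left(49 + I\right) - 5 j = 49 + I - 5 j$)
$\left(Y{\left(8,\left(-5 + 5\right)^{2} \right)} + 455\right) t = \left(\left(49 + 8 - 5 \left(-5 + 5\right)^{2}\right) + 455\right) 14 = \left(\left(49 + 8 - 5 \cdot 0^{2}\right) + 455\right) 14 = \left(\left(49 + 8 - 0\right) + 455\right) 14 = \left(\left(49 + 8 + 0\right) + 455\right) 14 = \left(57 + 455\right) 14 = 512 \cdot 14 = 7168$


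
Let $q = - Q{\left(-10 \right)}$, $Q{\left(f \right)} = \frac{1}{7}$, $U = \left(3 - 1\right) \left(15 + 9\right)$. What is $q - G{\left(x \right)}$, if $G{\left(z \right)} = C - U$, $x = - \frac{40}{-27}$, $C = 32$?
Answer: $\frac{111}{7} \approx 15.857$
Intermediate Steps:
$U = 48$ ($U = 2 \cdot 24 = 48$)
$Q{\left(f \right)} = \frac{1}{7}$
$q = - \frac{1}{7}$ ($q = \left(-1\right) \frac{1}{7} = - \frac{1}{7} \approx -0.14286$)
$x = \frac{40}{27}$ ($x = \left(-40\right) \left(- \frac{1}{27}\right) = \frac{40}{27} \approx 1.4815$)
$G{\left(z \right)} = -16$ ($G{\left(z \right)} = 32 - 48 = -16$)
$q - G{\left(x \right)} = - \frac{1}{7} - -16 = - \frac{1}{7} + 16 = \frac{111}{7}$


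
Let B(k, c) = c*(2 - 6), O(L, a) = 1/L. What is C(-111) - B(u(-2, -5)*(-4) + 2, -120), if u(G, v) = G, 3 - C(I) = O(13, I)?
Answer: -6202/13 ≈ -477.08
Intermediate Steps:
C(I) = 38/13 (C(I) = 3 - 1/13 = 38/13)
B(k, c) = -4*c (B(k, c) = c*(-4) = -4*c)
C(-111) - B(u(-2, -5)*(-4) + 2, -120) = 38/13 - (-4)*(-120) = 38/13 - 1*480 = 38/13 - 480 = -6202/13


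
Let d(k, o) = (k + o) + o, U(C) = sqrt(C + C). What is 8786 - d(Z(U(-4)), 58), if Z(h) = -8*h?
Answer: 8670 + 16*I*sqrt(2) ≈ 8670.0 + 22.627*I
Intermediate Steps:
U(C) = sqrt(2)*sqrt(C) (U(C) = sqrt(2*C) = sqrt(2)*sqrt(C))
d(k, o) = k + 2*o
8786 - d(Z(U(-4)), 58) = 8786 - (-8*sqrt(2)*sqrt(-4) + 2*58) = 8786 - (-8*sqrt(2)*2*I + 116) = 8786 - (-16*I*sqrt(2) + 116) = 8786 - (116 - 16*I*sqrt(2)) = 8786 + (-116 + 16*I*sqrt(2)) = 8670 + 16*I*sqrt(2)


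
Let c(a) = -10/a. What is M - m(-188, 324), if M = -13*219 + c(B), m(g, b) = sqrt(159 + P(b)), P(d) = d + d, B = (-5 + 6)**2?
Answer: -2857 - sqrt(807) ≈ -2885.4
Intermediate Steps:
B = 1 (B = 1**2 = 1)
P(d) = 2*d
m(g, b) = sqrt(159 + 2*b)
M = -2857 (M = -13*219 - 10/1 = -2847 - 10*1 = -2847 - 10 = -2857)
M - m(-188, 324) = -2857 - sqrt(159 + 2*324) = -2857 - sqrt(159 + 648) = -2857 - sqrt(807)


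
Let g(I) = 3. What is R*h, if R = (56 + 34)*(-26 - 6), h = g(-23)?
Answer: -8640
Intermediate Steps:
h = 3
R = -2880 (R = 90*(-32) = -2880)
R*h = -2880*3 = -8640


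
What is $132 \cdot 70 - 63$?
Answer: $9177$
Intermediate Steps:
$132 \cdot 70 - 63 = 9240 - 63 = 9177$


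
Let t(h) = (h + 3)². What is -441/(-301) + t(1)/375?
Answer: 24313/16125 ≈ 1.5078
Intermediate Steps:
t(h) = (3 + h)²
-441/(-301) + t(1)/375 = -441/(-301) + (3 + 1)²/375 = -441*(-1/301) + 4²*(1/375) = 63/43 + 16*(1/375) = 63/43 + 16/375 = 24313/16125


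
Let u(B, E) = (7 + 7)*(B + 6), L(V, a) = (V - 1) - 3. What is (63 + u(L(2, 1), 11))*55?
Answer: 6545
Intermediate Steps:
L(V, a) = -4 + V (L(V, a) = (-1 + V) - 3 = -4 + V)
u(B, E) = 84 + 14*B (u(B, E) = 14*(6 + B) = 84 + 14*B)
(63 + u(L(2, 1), 11))*55 = (63 + (84 + 14*(-4 + 2)))*55 = (63 + (84 + 14*(-2)))*55 = (63 + (84 - 28))*55 = (63 + 56)*55 = 119*55 = 6545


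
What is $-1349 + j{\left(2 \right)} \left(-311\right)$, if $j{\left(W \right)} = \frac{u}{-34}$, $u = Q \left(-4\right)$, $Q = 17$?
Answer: $-1971$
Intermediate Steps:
$u = -68$ ($u = 17 \left(-4\right) = -68$)
$j{\left(W \right)} = 2$ ($j{\left(W \right)} = - \frac{68}{-34} = \left(-68\right) \left(- \frac{1}{34}\right) = 2$)
$-1349 + j{\left(2 \right)} \left(-311\right) = -1349 + 2 \left(-311\right) = -1349 - 622 = -1971$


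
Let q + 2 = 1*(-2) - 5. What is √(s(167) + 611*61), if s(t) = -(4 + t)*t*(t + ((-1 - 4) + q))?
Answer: 5*I*√173278 ≈ 2081.3*I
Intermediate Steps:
q = -9 (q = -2 + (1*(-2) - 5) = -2 + (-2 - 5) = -2 - 7 = -9)
s(t) = -t*(-14 + t)*(4 + t) (s(t) = -(4 + t)*t*(t + ((-1 - 4) - 9)) = -(4 + t)*t*(t + (-5 - 9)) = -(4 + t)*t*(t - 14) = -(4 + t)*t*(-14 + t) = -t*(-14 + t)*(4 + t))
√(s(167) + 611*61) = √(167*(56 - 1*167² + 10*167) + 611*61) = √(167*(56 - 1*27889 + 1670) + 37271) = √(167*(56 - 27889 + 1670) + 37271) = √(167*(-26163) + 37271) = √(-4369221 + 37271) = √(-4331950) = 5*I*√173278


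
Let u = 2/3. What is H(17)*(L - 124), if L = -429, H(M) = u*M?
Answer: -18802/3 ≈ -6267.3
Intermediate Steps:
u = ⅔ (u = 2*(⅓) = ⅔ ≈ 0.66667)
H(M) = 2*M/3
H(17)*(L - 124) = ((⅔)*17)*(-429 - 124) = (34/3)*(-553) = -18802/3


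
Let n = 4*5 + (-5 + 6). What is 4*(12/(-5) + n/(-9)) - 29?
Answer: -719/15 ≈ -47.933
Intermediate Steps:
n = 21 (n = 20 + 1 = 21)
4*(12/(-5) + n/(-9)) - 29 = 4*(12/(-5) + 21/(-9)) - 29 = 4*(12*(-⅕) + 21*(-⅑)) - 29 = 4*(-12/5 - 7/3) - 29 = 4*(-71/15) - 29 = -284/15 - 29 = -719/15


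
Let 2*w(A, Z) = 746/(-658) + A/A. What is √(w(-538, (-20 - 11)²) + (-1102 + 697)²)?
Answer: √17754222787/329 ≈ 405.00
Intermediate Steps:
w(A, Z) = -22/329 (w(A, Z) = (746/(-658) + A/A)/2 = (746*(-1/658) + 1)/2 = (-373/329 + 1)/2 = (½)*(-44/329) = -22/329)
√(w(-538, (-20 - 11)²) + (-1102 + 697)²) = √(-22/329 + (-1102 + 697)²) = √(-22/329 + (-405)²) = √(-22/329 + 164025) = √(53964203/329) = √17754222787/329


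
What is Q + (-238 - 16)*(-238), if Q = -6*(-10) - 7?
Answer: 60505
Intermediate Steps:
Q = 53 (Q = 60 - 7 = 53)
Q + (-238 - 16)*(-238) = 53 + (-238 - 16)*(-238) = 53 - 254*(-238) = 53 + 60452 = 60505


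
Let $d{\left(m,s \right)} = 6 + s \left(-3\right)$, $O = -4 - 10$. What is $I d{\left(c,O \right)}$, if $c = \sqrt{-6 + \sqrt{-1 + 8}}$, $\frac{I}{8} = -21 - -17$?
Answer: $-1536$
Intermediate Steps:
$I = -32$ ($I = 8 \left(-21 - -17\right) = 8 \left(-21 + 17\right) = 8 \left(-4\right) = -32$)
$O = -14$ ($O = -4 - 10 = -14$)
$c = \sqrt{-6 + \sqrt{7}} \approx 1.8315 i$
$d{\left(m,s \right)} = 6 - 3 s$
$I d{\left(c,O \right)} = - 32 \left(6 - -42\right) = - 32 \left(6 + 42\right) = \left(-32\right) 48 = -1536$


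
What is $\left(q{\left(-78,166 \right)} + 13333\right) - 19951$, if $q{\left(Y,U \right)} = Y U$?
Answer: $-19566$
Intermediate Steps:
$q{\left(Y,U \right)} = U Y$
$\left(q{\left(-78,166 \right)} + 13333\right) - 19951 = \left(166 \left(-78\right) + 13333\right) - 19951 = \left(-12948 + 13333\right) - 19951 = 385 - 19951 = -19566$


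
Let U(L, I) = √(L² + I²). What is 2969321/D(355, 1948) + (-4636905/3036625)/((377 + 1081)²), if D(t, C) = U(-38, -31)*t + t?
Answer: -15972842323306793/4590793747541025 + 2969321*√2405/853420 ≈ 167.15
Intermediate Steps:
U(L, I) = √(I² + L²)
D(t, C) = t + t*√2405 (D(t, C) = √((-31)² + (-38)²)*t + t = √(961 + 1444)*t + t = √2405*t + t = t*√2405 + t = t + t*√2405)
2969321/D(355, 1948) + (-4636905/3036625)/((377 + 1081)²) = 2969321/((355*(1 + √2405))) + (-4636905/3036625)/((377 + 1081)²) = 2969321/(355 + 355*√2405) + (-4636905*1/3036625)/(1458²) = 2969321/(355 + 355*√2405) - 927381/607325/2125764 = 2969321/(355 + 355*√2405) - 927381/607325*1/2125764 = 2969321/(355 + 355*√2405) - 309127/430343207100 = -309127/430343207100 + 2969321/(355 + 355*√2405)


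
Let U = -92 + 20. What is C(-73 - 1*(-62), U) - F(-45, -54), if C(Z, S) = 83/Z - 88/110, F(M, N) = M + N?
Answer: 4986/55 ≈ 90.655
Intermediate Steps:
U = -72
C(Z, S) = -⅘ + 83/Z (C(Z, S) = 83/Z - 88*1/110 = 83/Z - ⅘ = -⅘ + 83/Z)
C(-73 - 1*(-62), U) - F(-45, -54) = (-⅘ + 83/(-73 - 1*(-62))) - (-45 - 54) = (-⅘ + 83/(-73 + 62)) - 1*(-99) = (-⅘ + 83/(-11)) + 99 = (-⅘ + 83*(-1/11)) + 99 = (-⅘ - 83/11) + 99 = -459/55 + 99 = 4986/55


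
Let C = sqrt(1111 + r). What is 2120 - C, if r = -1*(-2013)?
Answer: 2120 - 2*sqrt(781) ≈ 2064.1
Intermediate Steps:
r = 2013
C = 2*sqrt(781) (C = sqrt(1111 + 2013) = sqrt(3124) = 2*sqrt(781) ≈ 55.893)
2120 - C = 2120 - 2*sqrt(781)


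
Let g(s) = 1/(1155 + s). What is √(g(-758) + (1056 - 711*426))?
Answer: I*√47571124073/397 ≈ 549.39*I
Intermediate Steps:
√(g(-758) + (1056 - 711*426)) = √(1/(1155 - 758) + (1056 - 711*426)) = √(1/397 + (1056 - 302886)) = √(1/397 - 301830) = √(-119826509/397) = I*√47571124073/397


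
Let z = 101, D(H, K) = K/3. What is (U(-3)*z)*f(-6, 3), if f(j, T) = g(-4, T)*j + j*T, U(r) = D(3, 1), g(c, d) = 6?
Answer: -1818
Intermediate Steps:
D(H, K) = K/3 (D(H, K) = K*(⅓) = K/3)
U(r) = ⅓ (U(r) = (⅓)*1 = ⅓)
f(j, T) = 6*j + T*j (f(j, T) = 6*j + j*T = 6*j + T*j)
(U(-3)*z)*f(-6, 3) = ((⅓)*101)*(-6*(6 + 3)) = 101*(-6*9)/3 = (101/3)*(-54) = -1818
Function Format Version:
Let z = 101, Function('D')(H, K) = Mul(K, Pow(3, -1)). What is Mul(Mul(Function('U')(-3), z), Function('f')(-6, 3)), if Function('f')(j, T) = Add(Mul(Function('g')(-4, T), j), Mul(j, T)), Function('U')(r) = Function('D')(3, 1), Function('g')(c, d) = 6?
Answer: -1818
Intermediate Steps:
Function('D')(H, K) = Mul(Rational(1, 3), K) (Function('D')(H, K) = Mul(K, Rational(1, 3)) = Mul(Rational(1, 3), K))
Function('U')(r) = Rational(1, 3) (Function('U')(r) = Mul(Rational(1, 3), 1) = Rational(1, 3))
Function('f')(j, T) = Add(Mul(6, j), Mul(T, j)) (Function('f')(j, T) = Add(Mul(6, j), Mul(j, T)) = Add(Mul(6, j), Mul(T, j)))
Mul(Mul(Function('U')(-3), z), Function('f')(-6, 3)) = Mul(Mul(Rational(1, 3), 101), Mul(-6, Add(6, 3))) = Mul(Rational(101, 3), Mul(-6, 9)) = Mul(Rational(101, 3), -54) = -1818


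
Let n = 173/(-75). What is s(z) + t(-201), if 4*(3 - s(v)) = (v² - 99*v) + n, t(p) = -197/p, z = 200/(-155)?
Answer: -536890049/19316100 ≈ -27.795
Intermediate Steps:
z = -40/31 (z = 200*(-1/155) = -40/31 ≈ -1.2903)
n = -173/75 (n = 173*(-1/75) = -173/75 ≈ -2.3067)
s(v) = 1073/300 - v²/4 + 99*v/4 (s(v) = 3 - ((v² - 99*v) - 173/75)/4 = 3 - (-173/75 + v² - 99*v)/4 = 3 + (173/300 - v²/4 + 99*v/4) = 1073/300 - v²/4 + 99*v/4)
s(z) + t(-201) = (1073/300 - (-40/31)²/4 + (99/4)*(-40/31)) - 197/(-201) = (1073/300 - ¼*1600/961 - 990/31) - 197*(-1/201) = (1073/300 - 400/961 - 990/31) + 197/201 = -8295847/288300 + 197/201 = -536890049/19316100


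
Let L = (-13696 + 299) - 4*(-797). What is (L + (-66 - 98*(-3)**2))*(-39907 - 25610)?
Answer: 730973169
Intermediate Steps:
L = -10209 (L = -13397 + 3188 = -10209)
(L + (-66 - 98*(-3)**2))*(-39907 - 25610) = (-10209 + (-66 - 98*(-3)**2))*(-39907 - 25610) = (-10209 + (-66 - 98*9))*(-65517) = (-10209 + (-66 - 882))*(-65517) = (-10209 - 948)*(-65517) = -11157*(-65517) = 730973169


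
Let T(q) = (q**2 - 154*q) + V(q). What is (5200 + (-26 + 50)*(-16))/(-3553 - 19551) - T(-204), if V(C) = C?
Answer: -105163933/1444 ≈ -72828.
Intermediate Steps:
T(q) = q**2 - 153*q (T(q) = (q**2 - 154*q) + q = q**2 - 153*q)
(5200 + (-26 + 50)*(-16))/(-3553 - 19551) - T(-204) = (5200 + (-26 + 50)*(-16))/(-3553 - 19551) - (-204)*(-153 - 204) = (5200 + 24*(-16))/(-23104) - (-204)*(-357) = (5200 - 384)*(-1/23104) - 1*72828 = 4816*(-1/23104) - 72828 = -301/1444 - 72828 = -105163933/1444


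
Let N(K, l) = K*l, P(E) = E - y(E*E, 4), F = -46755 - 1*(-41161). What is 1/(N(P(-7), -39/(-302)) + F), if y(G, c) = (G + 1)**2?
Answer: -302/1787161 ≈ -0.00016898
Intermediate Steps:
y(G, c) = (1 + G)**2
F = -5594 (F = -46755 + 41161 = -5594)
P(E) = E - (1 + E**2)**2 (P(E) = E - (1 + E*E)**2 = E - (1 + E**2)**2)
1/(N(P(-7), -39/(-302)) + F) = 1/((-7 - (1 + (-7)**2)**2)*(-39/(-302)) - 5594) = 1/((-7 - (1 + 49)**2)*(-39*(-1/302)) - 5594) = 1/((-7 - 1*50**2)*(39/302) - 5594) = 1/((-7 - 1*2500)*(39/302) - 5594) = 1/((-7 - 2500)*(39/302) - 5594) = 1/(-2507*39/302 - 5594) = 1/(-97773/302 - 5594) = 1/(-1787161/302) = -302/1787161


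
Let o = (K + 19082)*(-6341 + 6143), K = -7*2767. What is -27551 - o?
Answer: -84377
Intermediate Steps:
K = -19369
o = 56826 (o = (-19369 + 19082)*(-6341 + 6143) = -287*(-198) = 56826)
-27551 - o = -27551 - 1*56826 = -27551 - 56826 = -84377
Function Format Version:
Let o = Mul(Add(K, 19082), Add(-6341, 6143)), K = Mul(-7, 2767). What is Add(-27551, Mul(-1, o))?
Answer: -84377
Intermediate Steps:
K = -19369
o = 56826 (o = Mul(Add(-19369, 19082), Add(-6341, 6143)) = Mul(-287, -198) = 56826)
Add(-27551, Mul(-1, o)) = Add(-27551, Mul(-1, 56826)) = Add(-27551, -56826) = -84377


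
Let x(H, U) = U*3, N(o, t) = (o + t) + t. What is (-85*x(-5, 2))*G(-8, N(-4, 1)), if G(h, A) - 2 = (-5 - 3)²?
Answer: -33660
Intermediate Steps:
N(o, t) = o + 2*t
x(H, U) = 3*U
G(h, A) = 66 (G(h, A) = 2 + (-5 - 3)² = 2 + (-8)² = 2 + 64 = 66)
(-85*x(-5, 2))*G(-8, N(-4, 1)) = -255*2*66 = -85*6*66 = -510*66 = -33660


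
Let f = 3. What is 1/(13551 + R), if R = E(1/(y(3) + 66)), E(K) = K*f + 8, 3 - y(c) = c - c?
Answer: 23/311858 ≈ 7.3752e-5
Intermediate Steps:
y(c) = 3 (y(c) = 3 - (c - c) = 3 - 1*0 = 3 + 0 = 3)
E(K) = 8 + 3*K (E(K) = K*3 + 8 = 3*K + 8 = 8 + 3*K)
R = 185/23 (R = 8 + 3/(3 + 66) = 8 + 3/69 = 8 + 3*(1/69) = 8 + 1/23 = 185/23 ≈ 8.0435)
1/(13551 + R) = 1/(13551 + 185/23) = 1/(311858/23) = 23/311858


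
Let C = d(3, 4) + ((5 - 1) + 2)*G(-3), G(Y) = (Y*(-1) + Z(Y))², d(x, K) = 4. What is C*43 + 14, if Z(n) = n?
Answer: 186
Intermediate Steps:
G(Y) = 0 (G(Y) = (Y*(-1) + Y)² = (-Y + Y)² = 0² = 0)
C = 4 (C = 4 + ((5 - 1) + 2)*0 = 4 + (4 + 2)*0 = 4 + 6*0 = 4 + 0 = 4)
C*43 + 14 = 4*43 + 14 = 172 + 14 = 186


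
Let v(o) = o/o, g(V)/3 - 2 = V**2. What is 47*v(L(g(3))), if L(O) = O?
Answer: 47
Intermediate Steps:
g(V) = 6 + 3*V**2
v(o) = 1
47*v(L(g(3))) = 47*1 = 47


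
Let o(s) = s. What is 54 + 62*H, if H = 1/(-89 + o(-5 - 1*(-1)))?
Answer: 160/3 ≈ 53.333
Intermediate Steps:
H = -1/93 (H = 1/(-89 + (-5 - 1*(-1))) = 1/(-89 + (-5 + 1)) = 1/(-89 - 4) = 1/(-93) = -1/93 ≈ -0.010753)
54 + 62*H = 54 + 62*(-1/93) = 54 - ⅔ = 160/3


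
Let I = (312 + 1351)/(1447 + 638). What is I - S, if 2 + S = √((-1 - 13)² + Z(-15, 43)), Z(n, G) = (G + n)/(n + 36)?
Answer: 5833/2085 - 4*√111/3 ≈ -11.250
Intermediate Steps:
I = 1663/2085 ≈ 0.79760
Z(n, G) = (G + n)/(36 + n)
S = -2 + 4*√111/3 (S = -2 + √((-1 - 13)² + (43 - 15)/(36 - 15)) = -2 + √((-14)² + 28/21) = -2 + √(196 + (1/21)*28) = -2 + √(196 + 4/3) = -2 + √(592/3) = -2 + 4*√111/3 ≈ 12.048)
I - S = 1663/2085 - (-2 + 4*√111/3) = 1663/2085 + (2 - 4*√111/3) = 5833/2085 - 4*√111/3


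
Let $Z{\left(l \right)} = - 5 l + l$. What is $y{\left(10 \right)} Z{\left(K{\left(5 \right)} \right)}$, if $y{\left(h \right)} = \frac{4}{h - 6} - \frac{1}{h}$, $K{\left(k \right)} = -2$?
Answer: $\frac{36}{5} \approx 7.2$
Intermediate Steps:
$Z{\left(l \right)} = - 4 l$
$y{\left(h \right)} = - \frac{1}{h} + \frac{4}{-6 + h}$ ($y{\left(h \right)} = \frac{4}{h - 6} - \frac{1}{h} = \frac{4}{-6 + h} - \frac{1}{h} = - \frac{1}{h} + \frac{4}{-6 + h}$)
$y{\left(10 \right)} Z{\left(K{\left(5 \right)} \right)} = \frac{3 \left(2 + 10\right)}{10 \left(-6 + 10\right)} \left(\left(-4\right) \left(-2\right)\right) = 3 \cdot \frac{1}{10} \cdot \frac{1}{4} \cdot 12 \cdot 8 = \frac{9}{10} \cdot 8 = \frac{36}{5}$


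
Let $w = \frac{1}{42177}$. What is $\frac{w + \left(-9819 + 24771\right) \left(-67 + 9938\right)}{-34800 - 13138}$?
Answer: $- \frac{6224953704985}{2021881026} \approx -3078.8$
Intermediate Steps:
$w = \frac{1}{42177} \approx 2.371 \cdot 10^{-5}$
$\frac{w + \left(-9819 + 24771\right) \left(-67 + 9938\right)}{-34800 - 13138} = \frac{\frac{1}{42177} + \left(-9819 + 24771\right) \left(-67 + 9938\right)}{-34800 - 13138} = \frac{\frac{1}{42177} + 14952 \cdot 9871}{-47938} = \left(\frac{1}{42177} + 147591192\right) \left(- \frac{1}{47938}\right) = \frac{6224953704985}{42177} \left(- \frac{1}{47938}\right) = - \frac{6224953704985}{2021881026}$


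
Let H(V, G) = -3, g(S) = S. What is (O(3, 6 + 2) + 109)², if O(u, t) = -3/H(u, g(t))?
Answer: 12100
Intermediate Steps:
O(u, t) = 1 (O(u, t) = -3/(-3) = -3*(-⅓) = 1)
(O(3, 6 + 2) + 109)² = (1 + 109)² = 110² = 12100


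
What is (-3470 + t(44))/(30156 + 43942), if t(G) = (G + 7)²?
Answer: -869/74098 ≈ -0.011728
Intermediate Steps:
t(G) = (7 + G)²
(-3470 + t(44))/(30156 + 43942) = (-3470 + (7 + 44)²)/(30156 + 43942) = (-3470 + 51²)/74098 = (-3470 + 2601)*(1/74098) = -869*1/74098 = -869/74098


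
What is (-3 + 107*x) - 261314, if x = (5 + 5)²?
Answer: -250617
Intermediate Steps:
x = 100 (x = 10² = 100)
(-3 + 107*x) - 261314 = (-3 + 107*100) - 261314 = (-3 + 10700) - 261314 = 10697 - 261314 = -250617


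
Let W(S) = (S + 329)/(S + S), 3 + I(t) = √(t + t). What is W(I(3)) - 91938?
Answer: -92102 - 329*√6/6 ≈ -92236.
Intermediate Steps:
I(t) = -3 + √2*√t (I(t) = -3 + √(t + t) = -3 + √(2*t) = -3 + √2*√t)
W(S) = (329 + S)/(2*S) (W(S) = (329 + S)/((2*S)) = (329 + S)*(1/(2*S)) = (329 + S)/(2*S))
W(I(3)) - 91938 = (329 + (-3 + √2*√3))/(2*(-3 + √2*√3)) - 91938 = (329 + (-3 + √6))/(2*(-3 + √6)) - 91938 = (326 + √6)/(2*(-3 + √6)) - 91938 = -91938 + (326 + √6)/(2*(-3 + √6))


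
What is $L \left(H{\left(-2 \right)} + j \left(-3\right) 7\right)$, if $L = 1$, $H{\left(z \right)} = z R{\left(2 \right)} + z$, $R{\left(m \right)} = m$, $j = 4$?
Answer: $-90$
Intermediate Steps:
$H{\left(z \right)} = 3 z$ ($H{\left(z \right)} = z 2 + z = 2 z + z = 3 z$)
$L \left(H{\left(-2 \right)} + j \left(-3\right) 7\right) = 1 \left(3 \left(-2\right) + 4 \left(-3\right) 7\right) = 1 \left(-6 - 84\right) = 1 \left(-90\right) = -90$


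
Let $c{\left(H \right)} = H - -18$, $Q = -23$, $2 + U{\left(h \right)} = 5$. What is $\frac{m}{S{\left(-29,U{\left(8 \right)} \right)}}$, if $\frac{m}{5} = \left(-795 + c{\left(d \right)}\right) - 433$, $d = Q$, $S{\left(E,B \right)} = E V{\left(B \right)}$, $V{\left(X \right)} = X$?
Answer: $\frac{2055}{29} \approx 70.862$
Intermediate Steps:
$U{\left(h \right)} = 3$ ($U{\left(h \right)} = -2 + 5 = 3$)
$S{\left(E,B \right)} = B E$ ($S{\left(E,B \right)} = E B = B E$)
$d = -23$
$c{\left(H \right)} = 18 + H$ ($c{\left(H \right)} = H + 18 = 18 + H$)
$m = -6165$ ($m = 5 \left(\left(-795 + \left(18 - 23\right)\right) - 433\right) = 5 \left(\left(-795 - 5\right) - 433\right) = 5 \left(-800 - 433\right) = 5 \left(-1233\right) = -6165$)
$\frac{m}{S{\left(-29,U{\left(8 \right)} \right)}} = - \frac{6165}{3 \left(-29\right)} = - \frac{6165}{-87} = \left(-6165\right) \left(- \frac{1}{87}\right) = \frac{2055}{29}$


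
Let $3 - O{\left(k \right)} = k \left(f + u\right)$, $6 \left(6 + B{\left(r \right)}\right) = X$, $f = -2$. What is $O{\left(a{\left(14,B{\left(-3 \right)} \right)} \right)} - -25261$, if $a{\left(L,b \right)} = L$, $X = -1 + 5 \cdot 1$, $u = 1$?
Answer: $25278$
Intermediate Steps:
$X = 4$ ($X = -1 + 5 = 4$)
$B{\left(r \right)} = - \frac{16}{3}$ ($B{\left(r \right)} = -6 + \frac{1}{6} \cdot 4 = -6 + \frac{2}{3} = - \frac{16}{3}$)
$O{\left(k \right)} = 3 + k$ ($O{\left(k \right)} = 3 - k \left(-2 + 1\right) = 3 - k \left(-1\right) = 3 - - k = 3 + k$)
$O{\left(a{\left(14,B{\left(-3 \right)} \right)} \right)} - -25261 = \left(3 + 14\right) - -25261 = 17 + 25261 = 25278$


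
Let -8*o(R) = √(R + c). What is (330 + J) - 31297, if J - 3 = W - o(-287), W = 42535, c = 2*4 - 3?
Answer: 11571 + I*√282/8 ≈ 11571.0 + 2.0991*I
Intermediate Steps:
c = 5 (c = 8 - 3 = 5)
o(R) = -√(5 + R)/8 (o(R) = -√(R + 5)/8 = -√(5 + R)/8)
J = 42538 + I*√282/8 (J = 3 + (42535 - (-1)*√(5 - 287)/8) = 3 + (42535 - (-1)*√(-282)/8) = 3 + (42535 - (-1)*I*√282/8) = 3 + (42535 + I*√282/8) = 42538 + I*√282/8 ≈ 42538.0 + 2.0991*I)
(330 + J) - 31297 = (330 + (42538 + I*√282/8)) - 31297 = (42868 + I*√282/8) - 31297 = 11571 + I*√282/8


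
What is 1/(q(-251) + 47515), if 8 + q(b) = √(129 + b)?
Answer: 47507/2256915171 - I*√122/2256915171 ≈ 2.105e-5 - 4.894e-9*I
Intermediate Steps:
q(b) = -8 + √(129 + b)
1/(q(-251) + 47515) = 1/((-8 + √(129 - 251)) + 47515) = 1/((-8 + √(-122)) + 47515) = 1/((-8 + I*√122) + 47515) = 1/(47507 + I*√122)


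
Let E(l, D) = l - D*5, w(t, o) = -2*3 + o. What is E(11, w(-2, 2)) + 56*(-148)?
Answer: -8257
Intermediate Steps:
w(t, o) = -6 + o
E(l, D) = l - 5*D
E(11, w(-2, 2)) + 56*(-148) = (11 - 5*(-6 + 2)) + 56*(-148) = (11 - 5*(-4)) - 8288 = (11 + 20) - 8288 = 31 - 8288 = -8257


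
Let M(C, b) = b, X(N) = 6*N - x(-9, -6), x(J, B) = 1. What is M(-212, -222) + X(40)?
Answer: 17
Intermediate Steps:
X(N) = -1 + 6*N (X(N) = 6*N - 1*1 = 6*N - 1 = -1 + 6*N)
M(-212, -222) + X(40) = -222 + (-1 + 6*40) = -222 + (-1 + 240) = -222 + 239 = 17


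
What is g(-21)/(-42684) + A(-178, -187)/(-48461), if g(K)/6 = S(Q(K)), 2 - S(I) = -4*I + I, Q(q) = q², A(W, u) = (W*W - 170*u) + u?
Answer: -73490649/49250222 ≈ -1.4922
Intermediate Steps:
A(W, u) = W² - 169*u (A(W, u) = (W² - 170*u) + u = W² - 169*u)
S(I) = 2 + 3*I (S(I) = 2 - (-4*I + I) = 2 - (-3)*I = 2 + 3*I)
g(K) = 12 + 18*K² (g(K) = 6*(2 + 3*K²) = 12 + 18*K²)
g(-21)/(-42684) + A(-178, -187)/(-48461) = (12 + 18*(-21)²)/(-42684) + ((-178)² - 169*(-187))/(-48461) = (12 + 18*441)*(-1/42684) + (31684 + 31603)*(-1/48461) = (12 + 7938)*(-1/42684) + 63287*(-1/48461) = 7950*(-1/42684) - 9041/6923 = -1325/7114 - 9041/6923 = -73490649/49250222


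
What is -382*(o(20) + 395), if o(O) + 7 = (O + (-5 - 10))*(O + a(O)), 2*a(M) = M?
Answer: -205516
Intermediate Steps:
a(M) = M/2
o(O) = -7 + 3*O*(-15 + O)/2 (o(O) = -7 + (O + (-5 - 10))*(O + O/2) = -7 + (O - 15)*(3*O/2) = -7 + (-15 + O)*(3*O/2) = -7 + 3*O*(-15 + O)/2)
-382*(o(20) + 395) = -382*((-7 - 45/2*20 + (3/2)*20²) + 395) = -382*((-7 - 450 + (3/2)*400) + 395) = -382*((-7 - 450 + 600) + 395) = -382*(143 + 395) = -382*538 = -205516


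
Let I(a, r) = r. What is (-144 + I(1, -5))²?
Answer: 22201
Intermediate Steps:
(-144 + I(1, -5))² = (-144 - 5)² = (-149)² = 22201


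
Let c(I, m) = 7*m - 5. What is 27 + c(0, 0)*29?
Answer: -118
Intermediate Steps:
c(I, m) = -5 + 7*m
27 + c(0, 0)*29 = 27 + (-5 + 7*0)*29 = 27 + (-5 + 0)*29 = 27 - 5*29 = 27 - 145 = -118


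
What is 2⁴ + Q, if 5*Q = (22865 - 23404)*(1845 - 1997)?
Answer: 82008/5 ≈ 16402.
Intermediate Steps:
Q = 81928/5 (Q = ((22865 - 23404)*(1845 - 1997))/5 = (-539*(-152))/5 = (⅕)*81928 = 81928/5 ≈ 16386.)
2⁴ + Q = 2⁴ + 81928/5 = 16 + 81928/5 = 82008/5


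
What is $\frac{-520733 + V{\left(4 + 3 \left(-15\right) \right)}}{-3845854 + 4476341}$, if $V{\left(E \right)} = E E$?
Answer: $- \frac{519052}{630487} \approx -0.82326$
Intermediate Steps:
$V{\left(E \right)} = E^{2}$
$\frac{-520733 + V{\left(4 + 3 \left(-15\right) \right)}}{-3845854 + 4476341} = \frac{-520733 + \left(4 + 3 \left(-15\right)\right)^{2}}{-3845854 + 4476341} = \frac{-520733 + \left(4 - 45\right)^{2}}{630487} = \left(-520733 + \left(-41\right)^{2}\right) \frac{1}{630487} = \left(-520733 + 1681\right) \frac{1}{630487} = \left(-519052\right) \frac{1}{630487} = - \frac{519052}{630487}$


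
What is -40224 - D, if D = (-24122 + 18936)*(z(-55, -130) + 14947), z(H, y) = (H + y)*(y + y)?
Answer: 326921518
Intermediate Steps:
z(H, y) = 2*y*(H + y) (z(H, y) = (H + y)*(2*y) = 2*y*(H + y))
D = -326961742 (D = (-24122 + 18936)*(2*(-130)*(-55 - 130) + 14947) = -5186*(2*(-130)*(-185) + 14947) = -5186*(48100 + 14947) = -5186*63047 = -326961742)
-40224 - D = -40224 - 1*(-326961742) = -40224 + 326961742 = 326921518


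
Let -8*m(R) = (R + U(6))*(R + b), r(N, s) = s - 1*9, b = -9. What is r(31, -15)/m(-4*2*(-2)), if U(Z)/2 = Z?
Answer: 48/49 ≈ 0.97959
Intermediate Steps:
U(Z) = 2*Z
r(N, s) = -9 + s (r(N, s) = s - 9 = -9 + s)
m(R) = -(-9 + R)*(12 + R)/8 (m(R) = -(R + 2*6)*(R - 9)/8 = -(R + 12)*(-9 + R)/8 = -(12 + R)*(-9 + R)/8 = -(-9 + R)*(12 + R)/8)
r(31, -15)/m(-4*2*(-2)) = (-9 - 15)/(27/2 - 3*(-4*2)*(-2)/8 - (-4*2*(-2))**2/8) = -24/(27/2 - (-3)*(-2) - (-8*(-2))**2/8) = -24/(27/2 - 3/8*16 - 1/8*16**2) = -24/(27/2 - 6 - 1/8*256) = -24/(27/2 - 6 - 32) = -24/(-49/2) = -24*(-2/49) = 48/49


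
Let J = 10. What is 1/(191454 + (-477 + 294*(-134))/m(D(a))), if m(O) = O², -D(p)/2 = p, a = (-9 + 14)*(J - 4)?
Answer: 1200/229731509 ≈ 5.2235e-6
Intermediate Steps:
a = 30 (a = (-9 + 14)*(10 - 4) = 5*6 = 30)
D(p) = -2*p
1/(191454 + (-477 + 294*(-134))/m(D(a))) = 1/(191454 + (-477 + 294*(-134))/((-2*30)²)) = 1/(191454 + (-477 - 39396)/((-60)²)) = 1/(191454 - 39873/3600) = 1/(191454 - 39873*1/3600) = 1/(191454 - 13291/1200) = 1/(229731509/1200) = 1200/229731509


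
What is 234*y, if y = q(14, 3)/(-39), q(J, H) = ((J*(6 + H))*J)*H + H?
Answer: -31770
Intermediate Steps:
q(J, H) = H + H*J**2*(6 + H) (q(J, H) = (J**2*(6 + H))*H + H = H*J**2*(6 + H) + H = H + H*J**2*(6 + H))
y = -1765/13 (y = (3*(1 + 6*14**2 + 3*14**2))/(-39) = (3*(1 + 6*196 + 3*196))*(-1/39) = (3*(1 + 1176 + 588))*(-1/39) = (3*1765)*(-1/39) = 5295*(-1/39) = -1765/13 ≈ -135.77)
234*y = 234*(-1765/13) = -31770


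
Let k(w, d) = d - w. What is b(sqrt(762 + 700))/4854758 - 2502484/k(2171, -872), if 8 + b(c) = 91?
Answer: 714644380673/869001682 ≈ 822.37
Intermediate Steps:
b(c) = 83 (b(c) = -8 + 91 = 83)
b(sqrt(762 + 700))/4854758 - 2502484/k(2171, -872) = 83/4854758 - 2502484/(-872 - 1*2171) = 83*(1/4854758) - 2502484/(-872 - 2171) = 83/4854758 - 2502484/(-3043) = 83/4854758 - 2502484*(-1/3043) = 83/4854758 + 2502484/3043 = 714644380673/869001682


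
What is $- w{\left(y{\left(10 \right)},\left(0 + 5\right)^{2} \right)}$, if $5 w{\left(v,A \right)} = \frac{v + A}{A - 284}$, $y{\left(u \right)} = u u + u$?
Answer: $\frac{27}{259} \approx 0.10425$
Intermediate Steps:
$y{\left(u \right)} = u + u^{2}$ ($y{\left(u \right)} = u^{2} + u = u + u^{2}$)
$w{\left(v,A \right)} = \frac{A + v}{5 \left(-284 + A\right)}$ ($w{\left(v,A \right)} = \frac{\left(v + A\right) \frac{1}{A - 284}}{5} = \frac{\left(A + v\right) \frac{1}{-284 + A}}{5} = \frac{\frac{1}{-284 + A} \left(A + v\right)}{5} = \frac{A + v}{5 \left(-284 + A\right)}$)
$- w{\left(y{\left(10 \right)},\left(0 + 5\right)^{2} \right)} = - \frac{\left(0 + 5\right)^{2} + 10 \left(1 + 10\right)}{5 \left(-284 + \left(0 + 5\right)^{2}\right)} = - \frac{5^{2} + 10 \cdot 11}{5 \left(-284 + 5^{2}\right)} = - \frac{25 + 110}{5 \left(-284 + 25\right)} = - \frac{135}{5 \left(-259\right)} = - \frac{\left(-1\right) 135}{5 \cdot 259} = \left(-1\right) \left(- \frac{27}{259}\right) = \frac{27}{259}$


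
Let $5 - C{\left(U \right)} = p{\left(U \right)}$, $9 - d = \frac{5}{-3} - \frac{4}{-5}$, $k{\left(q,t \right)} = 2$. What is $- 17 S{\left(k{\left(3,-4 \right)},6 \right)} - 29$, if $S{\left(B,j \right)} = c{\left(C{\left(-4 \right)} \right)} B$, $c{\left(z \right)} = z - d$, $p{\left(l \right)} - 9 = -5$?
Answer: $\frac{4087}{15} \approx 272.47$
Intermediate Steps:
$p{\left(l \right)} = 4$ ($p{\left(l \right)} = 9 - 5 = 4$)
$d = \frac{148}{15}$ ($d = 9 - \left(\frac{5}{-3} - \frac{4}{-5}\right) = 9 - \left(5 \left(- \frac{1}{3}\right) - - \frac{4}{5}\right) = 9 - \left(- \frac{5}{3} + \frac{4}{5}\right) = 9 - - \frac{13}{15} = 9 + \frac{13}{15} = \frac{148}{15} \approx 9.8667$)
$C{\left(U \right)} = 1$ ($C{\left(U \right)} = 5 - 4 = 1$)
$c{\left(z \right)} = - \frac{148}{15} + z$ ($c{\left(z \right)} = z - \frac{148}{15} = - \frac{148}{15} + z$)
$S{\left(B,j \right)} = - \frac{133 B}{15}$ ($S{\left(B,j \right)} = \left(- \frac{148}{15} + 1\right) B = - \frac{133 B}{15}$)
$- 17 S{\left(k{\left(3,-4 \right)},6 \right)} - 29 = - 17 \left(\left(- \frac{133}{15}\right) 2\right) - 29 = \left(-17\right) \left(- \frac{266}{15}\right) - 29 = \frac{4522}{15} - 29 = \frac{4087}{15}$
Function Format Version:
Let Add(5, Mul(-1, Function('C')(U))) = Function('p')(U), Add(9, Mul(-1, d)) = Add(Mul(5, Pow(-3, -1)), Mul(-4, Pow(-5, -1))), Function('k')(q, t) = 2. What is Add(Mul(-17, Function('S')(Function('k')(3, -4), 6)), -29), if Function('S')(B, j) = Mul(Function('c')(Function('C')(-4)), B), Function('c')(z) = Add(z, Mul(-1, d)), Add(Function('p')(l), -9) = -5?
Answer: Rational(4087, 15) ≈ 272.47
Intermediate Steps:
Function('p')(l) = 4 (Function('p')(l) = Add(9, -5) = 4)
d = Rational(148, 15) (d = Add(9, Mul(-1, Add(Mul(5, Pow(-3, -1)), Mul(-4, Pow(-5, -1))))) = Add(9, Mul(-1, Add(Mul(5, Rational(-1, 3)), Mul(-4, Rational(-1, 5))))) = Add(9, Mul(-1, Add(Rational(-5, 3), Rational(4, 5)))) = Add(9, Mul(-1, Rational(-13, 15))) = Add(9, Rational(13, 15)) = Rational(148, 15) ≈ 9.8667)
Function('C')(U) = 1 (Function('C')(U) = Add(5, Mul(-1, 4)) = Add(5, -4) = 1)
Function('c')(z) = Add(Rational(-148, 15), z) (Function('c')(z) = Add(z, Mul(-1, Rational(148, 15))) = Add(z, Rational(-148, 15)) = Add(Rational(-148, 15), z))
Function('S')(B, j) = Mul(Rational(-133, 15), B) (Function('S')(B, j) = Mul(Add(Rational(-148, 15), 1), B) = Mul(Rational(-133, 15), B))
Add(Mul(-17, Function('S')(Function('k')(3, -4), 6)), -29) = Add(Mul(-17, Mul(Rational(-133, 15), 2)), -29) = Add(Mul(-17, Rational(-266, 15)), -29) = Add(Rational(4522, 15), -29) = Rational(4087, 15)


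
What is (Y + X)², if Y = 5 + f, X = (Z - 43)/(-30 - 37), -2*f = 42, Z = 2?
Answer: 1062961/4489 ≈ 236.79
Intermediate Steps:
f = -21 (f = -½*42 = -21)
X = 41/67 (X = (2 - 43)/(-30 - 37) = -41/(-67) = -41*(-1/67) = 41/67 ≈ 0.61194)
Y = -16 (Y = 5 - 21 = -16)
(Y + X)² = (-16 + 41/67)² = (-1031/67)² = 1062961/4489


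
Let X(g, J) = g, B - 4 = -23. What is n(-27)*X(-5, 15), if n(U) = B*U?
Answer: -2565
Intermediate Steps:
B = -19 (B = 4 - 23 = -19)
n(U) = -19*U
n(-27)*X(-5, 15) = -19*(-27)*(-5) = 513*(-5) = -2565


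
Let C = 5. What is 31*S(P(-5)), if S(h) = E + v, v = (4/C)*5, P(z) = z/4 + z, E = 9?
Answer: 403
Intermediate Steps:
P(z) = 5*z/4 (P(z) = z*(¼) + z = z/4 + z = 5*z/4)
v = 4 (v = (4/5)*5 = (4*(⅕))*5 = (⅘)*5 = 4)
S(h) = 13 (S(h) = 9 + 4 = 13)
31*S(P(-5)) = 31*13 = 403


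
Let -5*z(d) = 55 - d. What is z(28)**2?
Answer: 729/25 ≈ 29.160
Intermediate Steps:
z(d) = -11 + d/5 (z(d) = -(55 - d)/5 = -11 + d/5)
z(28)**2 = (-11 + (1/5)*28)**2 = (-11 + 28/5)**2 = (-27/5)**2 = 729/25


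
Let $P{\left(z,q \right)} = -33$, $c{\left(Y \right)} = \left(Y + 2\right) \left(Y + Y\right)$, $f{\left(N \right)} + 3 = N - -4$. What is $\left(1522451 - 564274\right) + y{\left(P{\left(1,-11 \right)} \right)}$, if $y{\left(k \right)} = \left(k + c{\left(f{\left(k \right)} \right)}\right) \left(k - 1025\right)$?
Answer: $-1038269$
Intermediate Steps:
$f{\left(N \right)} = 1 + N$ ($f{\left(N \right)} = -3 + \left(N - -4\right) = -3 + \left(N + 4\right) = -3 + \left(4 + N\right) = 1 + N$)
$c{\left(Y \right)} = 2 Y \left(2 + Y\right)$ ($c{\left(Y \right)} = \left(2 + Y\right) 2 Y = 2 Y \left(2 + Y\right)$)
$y{\left(k \right)} = \left(-1025 + k\right) \left(k + 2 \left(1 + k\right) \left(3 + k\right)\right)$ ($y{\left(k \right)} = \left(k + 2 \left(1 + k\right) \left(2 + \left(1 + k\right)\right)\right) \left(k - 1025\right) = \left(k + 2 \left(1 + k\right) \left(3 + k\right)\right) \left(-1025 + k\right) = \left(-1025 + k\right) \left(k + 2 \left(1 + k\right) \left(3 + k\right)\right)$)
$\left(1522451 - 564274\right) + y{\left(P{\left(1,-11 \right)} \right)} = \left(1522451 - 564274\right) - \left(-298077 + 71874 + 2222649\right) = 958177 + \left(-6150 + 304227 - 2222649 + 2 \left(-35937\right)\right) = 958177 - 1996446 = -1038269$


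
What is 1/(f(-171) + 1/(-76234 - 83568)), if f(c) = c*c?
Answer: 159802/4672770281 ≈ 3.4199e-5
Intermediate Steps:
f(c) = c²
1/(f(-171) + 1/(-76234 - 83568)) = 1/((-171)² + 1/(-76234 - 83568)) = 1/(29241 + 1/(-159802)) = 1/(29241 - 1/159802) = 1/(4672770281/159802) = 159802/4672770281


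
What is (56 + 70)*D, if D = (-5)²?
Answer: 3150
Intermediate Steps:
D = 25
(56 + 70)*D = (56 + 70)*25 = 126*25 = 3150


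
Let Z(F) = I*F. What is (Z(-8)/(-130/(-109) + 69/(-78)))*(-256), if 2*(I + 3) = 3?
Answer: -2902016/291 ≈ -9972.6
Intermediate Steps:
I = -3/2 (I = -3 + (1/2)*3 = -3 + 3/2 = -3/2 ≈ -1.5000)
Z(F) = -3*F/2
(Z(-8)/(-130/(-109) + 69/(-78)))*(-256) = ((-3/2*(-8))/(-130/(-109) + 69/(-78)))*(-256) = (12/(-130*(-1/109) + 69*(-1/78)))*(-256) = (12/(130/109 - 23/26))*(-256) = (12/(873/2834))*(-256) = (12*(2834/873))*(-256) = (11336/291)*(-256) = -2902016/291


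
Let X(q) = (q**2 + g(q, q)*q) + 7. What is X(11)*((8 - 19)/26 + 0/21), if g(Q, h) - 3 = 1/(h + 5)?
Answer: -2189/32 ≈ -68.406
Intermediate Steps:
g(Q, h) = 3 + 1/(5 + h) (g(Q, h) = 3 + 1/(h + 5) = 3 + 1/(5 + h))
X(q) = 7 + q**2 + q*(16 + 3*q)/(5 + q) (X(q) = (q**2 + ((16 + 3*q)/(5 + q))*q) + 7 = (q**2 + q*(16 + 3*q)/(5 + q)) + 7 = 7 + q**2 + q*(16 + 3*q)/(5 + q))
X(11)*((8 - 19)/26 + 0/21) = ((35 + 11**3 + 8*11**2 + 23*11)/(5 + 11))*((8 - 19)/26 + 0/21) = ((35 + 1331 + 8*121 + 253)/16)*(-11*1/26 + 0*(1/21)) = ((35 + 1331 + 968 + 253)/16)*(-11/26 + 0) = ((1/16)*2587)*(-11/26) = (2587/16)*(-11/26) = -2189/32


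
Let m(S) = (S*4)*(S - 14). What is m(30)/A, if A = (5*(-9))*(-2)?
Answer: 64/3 ≈ 21.333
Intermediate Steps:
m(S) = 4*S*(-14 + S) (m(S) = (4*S)*(-14 + S) = 4*S*(-14 + S))
A = 90 (A = -45*(-2) = 90)
m(30)/A = (4*30*(-14 + 30))/90 = (4*30*16)*(1/90) = 1920*(1/90) = 64/3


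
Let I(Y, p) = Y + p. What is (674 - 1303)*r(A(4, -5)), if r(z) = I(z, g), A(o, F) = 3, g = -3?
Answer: 0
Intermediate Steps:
r(z) = -3 + z (r(z) = z - 3 = -3 + z)
(674 - 1303)*r(A(4, -5)) = (674 - 1303)*(-3 + 3) = -629*0 = 0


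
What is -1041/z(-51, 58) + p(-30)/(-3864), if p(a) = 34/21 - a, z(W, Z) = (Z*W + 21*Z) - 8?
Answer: 452773/770868 ≈ 0.58735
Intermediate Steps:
z(W, Z) = -8 + 21*Z + W*Z (z(W, Z) = (W*Z + 21*Z) - 8 = (21*Z + W*Z) - 8 = -8 + 21*Z + W*Z)
p(a) = 34/21 - a (p(a) = 34*(1/21) - a = 34/21 - a)
-1041/z(-51, 58) + p(-30)/(-3864) = -1041/(-8 + 21*58 - 51*58) + (34/21 - 1*(-30))/(-3864) = -1041/(-8 + 1218 - 2958) + (34/21 + 30)*(-1/3864) = -1041/(-1748) + (664/21)*(-1/3864) = -1041*(-1/1748) - 83/10143 = 1041/1748 - 83/10143 = 452773/770868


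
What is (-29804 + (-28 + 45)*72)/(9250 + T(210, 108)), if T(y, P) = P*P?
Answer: -14290/10457 ≈ -1.3665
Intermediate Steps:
T(y, P) = P²
(-29804 + (-28 + 45)*72)/(9250 + T(210, 108)) = (-29804 + (-28 + 45)*72)/(9250 + 108²) = (-29804 + 17*72)/(9250 + 11664) = (-29804 + 1224)/20914 = -28580*1/20914 = -14290/10457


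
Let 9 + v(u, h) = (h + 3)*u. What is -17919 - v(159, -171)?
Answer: 8802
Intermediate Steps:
v(u, h) = -9 + u*(3 + h) (v(u, h) = -9 + (h + 3)*u = -9 + (3 + h)*u = -9 + u*(3 + h))
-17919 - v(159, -171) = -17919 - (-9 + 3*159 - 171*159) = -17919 - (-9 + 477 - 27189) = -17919 - 1*(-26721) = -17919 + 26721 = 8802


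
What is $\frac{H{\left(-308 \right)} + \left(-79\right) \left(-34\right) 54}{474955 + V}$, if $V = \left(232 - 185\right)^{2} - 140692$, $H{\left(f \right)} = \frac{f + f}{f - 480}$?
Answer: $\frac{14286911}{33142492} \approx 0.43108$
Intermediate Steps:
$H{\left(f \right)} = \frac{2 f}{-480 + f}$
$V = -138483$ ($V = 47^{2} - 140692 = 2209 - 140692 = -138483$)
$\frac{H{\left(-308 \right)} + \left(-79\right) \left(-34\right) 54}{474955 + V} = \frac{2 \left(-308\right) \frac{1}{-480 - 308} + \left(-79\right) \left(-34\right) 54}{474955 - 138483} = \frac{2 \left(-308\right) \frac{1}{-788} + 2686 \cdot 54}{336472} = \left(2 \left(-308\right) \left(- \frac{1}{788}\right) + 145044\right) \frac{1}{336472} = \left(\frac{154}{197} + 145044\right) \frac{1}{336472} = \frac{28573822}{197} \cdot \frac{1}{336472} = \frac{14286911}{33142492}$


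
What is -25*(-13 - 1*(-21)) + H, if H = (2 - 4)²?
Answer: -196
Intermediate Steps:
H = 4 (H = (-2)² = 4)
-25*(-13 - 1*(-21)) + H = -25*(-13 - 1*(-21)) + 4 = -25*(-13 + 21) + 4 = -25*8 + 4 = -200 + 4 = -196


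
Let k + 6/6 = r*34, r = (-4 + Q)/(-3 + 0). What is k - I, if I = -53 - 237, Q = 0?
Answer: 1003/3 ≈ 334.33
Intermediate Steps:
r = 4/3 (r = (-4 + 0)/(-3 + 0) = -4/(-3) = -4*(-1/3) = 4/3 ≈ 1.3333)
I = -290
k = 133/3 (k = -1 + (4/3)*34 = -1 + 136/3 = 133/3 ≈ 44.333)
k - I = 133/3 - 1*(-290) = 133/3 + 290 = 1003/3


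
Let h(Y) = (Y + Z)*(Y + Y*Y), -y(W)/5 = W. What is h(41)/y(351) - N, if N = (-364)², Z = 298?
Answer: -25901582/195 ≈ -1.3283e+5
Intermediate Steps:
y(W) = -5*W
h(Y) = (298 + Y)*(Y + Y²) (h(Y) = (Y + 298)*(Y + Y*Y) = (298 + Y)*(Y + Y²))
N = 132496
h(41)/y(351) - N = (41*(298 + 41² + 299*41))/((-5*351)) - 1*132496 = (41*(298 + 1681 + 12259))/(-1755) - 132496 = (41*14238)*(-1/1755) - 132496 = 583758*(-1/1755) - 132496 = -64862/195 - 132496 = -25901582/195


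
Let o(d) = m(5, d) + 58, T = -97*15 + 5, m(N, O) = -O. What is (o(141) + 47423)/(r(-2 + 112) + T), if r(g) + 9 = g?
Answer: -47340/1349 ≈ -35.093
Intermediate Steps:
r(g) = -9 + g
T = -1450 (T = -1455 + 5 = -1450)
o(d) = 58 - d (o(d) = -d + 58 = 58 - d)
(o(141) + 47423)/(r(-2 + 112) + T) = ((58 - 1*141) + 47423)/((-9 + (-2 + 112)) - 1450) = ((58 - 141) + 47423)/((-9 + 110) - 1450) = (-83 + 47423)/(101 - 1450) = 47340/(-1349) = 47340*(-1/1349) = -47340/1349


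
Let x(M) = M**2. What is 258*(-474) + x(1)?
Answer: -122291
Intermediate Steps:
258*(-474) + x(1) = 258*(-474) + 1**2 = -122292 + 1 = -122291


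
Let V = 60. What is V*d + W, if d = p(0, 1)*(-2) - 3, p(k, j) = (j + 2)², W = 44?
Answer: -1216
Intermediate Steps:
p(k, j) = (2 + j)²
d = -21 (d = (2 + 1)²*(-2) - 3 = 3²*(-2) - 3 = 9*(-2) - 3 = -18 - 3 = -21)
V*d + W = 60*(-21) + 44 = -1260 + 44 = -1216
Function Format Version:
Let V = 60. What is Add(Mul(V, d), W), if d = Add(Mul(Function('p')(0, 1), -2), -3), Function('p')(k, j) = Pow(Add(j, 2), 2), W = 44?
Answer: -1216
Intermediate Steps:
Function('p')(k, j) = Pow(Add(2, j), 2)
d = -21 (d = Add(Mul(Pow(Add(2, 1), 2), -2), -3) = Add(Mul(Pow(3, 2), -2), -3) = Add(Mul(9, -2), -3) = Add(-18, -3) = -21)
Add(Mul(V, d), W) = Add(Mul(60, -21), 44) = Add(-1260, 44) = -1216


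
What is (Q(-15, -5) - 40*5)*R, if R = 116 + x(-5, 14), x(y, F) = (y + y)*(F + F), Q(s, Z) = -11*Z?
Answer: 23780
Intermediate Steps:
x(y, F) = 4*F*y (x(y, F) = (2*y)*(2*F) = 4*F*y)
R = -164 (R = 116 + 4*14*(-5) = 116 - 280 = -164)
(Q(-15, -5) - 40*5)*R = (-11*(-5) - 40*5)*(-164) = (55 - 200)*(-164) = -145*(-164) = 23780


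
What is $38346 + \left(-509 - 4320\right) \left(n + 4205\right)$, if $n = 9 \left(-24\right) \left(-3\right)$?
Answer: $-23396791$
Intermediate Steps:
$n = 648$ ($n = \left(-216\right) \left(-3\right) = 648$)
$38346 + \left(-509 - 4320\right) \left(n + 4205\right) = 38346 + \left(-509 - 4320\right) \left(648 + 4205\right) = 38346 - 23435137 = -23396791$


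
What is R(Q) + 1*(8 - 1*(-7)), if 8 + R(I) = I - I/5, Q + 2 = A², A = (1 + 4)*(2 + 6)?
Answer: 6427/5 ≈ 1285.4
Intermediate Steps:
A = 40 (A = 5*8 = 40)
Q = 1598 (Q = -2 + 40² = -2 + 1600 = 1598)
R(I) = -8 + 4*I/5 (R(I) = -8 + (I - I/5) = -8 + 4*I/5)
R(Q) + 1*(8 - 1*(-7)) = (-8 + (⅘)*1598) + 1*(8 - 1*(-7)) = (-8 + 6392/5) + 1*(8 + 7) = 6352/5 + 1*15 = 6352/5 + 15 = 6427/5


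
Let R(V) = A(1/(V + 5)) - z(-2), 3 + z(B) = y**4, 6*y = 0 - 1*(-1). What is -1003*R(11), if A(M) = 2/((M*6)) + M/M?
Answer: -12131285/1296 ≈ -9360.6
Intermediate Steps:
y = 1/6 (y = (0 - 1*(-1))/6 = (0 + 1)/6 = (1/6)*1 = 1/6 ≈ 0.16667)
z(B) = -3887/1296 (z(B) = -3 + (1/6)**4 = -3 + 1/1296 = -3887/1296)
A(M) = 1 + 1/(3*M) (A(M) = 2/((6*M)) + 1 = 2*(1/(6*M)) + 1 = 1/(3*M) + 1 = 1 + 1/(3*M))
R(V) = 3887/1296 + (5 + V)*(1/3 + 1/(5 + V)) (R(V) = (1/3 + 1/(V + 5))/(1/(V + 5)) - 1*(-3887/1296) = (1/3 + 1/(5 + V))/(1/(5 + V)) + 3887/1296 = (5 + V)*(1/3 + 1/(5 + V)) + 3887/1296 = 3887/1296 + (5 + V)*(1/3 + 1/(5 + V)))
-1003*R(11) = -1003*(7343/1296 + (1/3)*11) = -1003*(7343/1296 + 11/3) = -1003*12095/1296 = -12131285/1296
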